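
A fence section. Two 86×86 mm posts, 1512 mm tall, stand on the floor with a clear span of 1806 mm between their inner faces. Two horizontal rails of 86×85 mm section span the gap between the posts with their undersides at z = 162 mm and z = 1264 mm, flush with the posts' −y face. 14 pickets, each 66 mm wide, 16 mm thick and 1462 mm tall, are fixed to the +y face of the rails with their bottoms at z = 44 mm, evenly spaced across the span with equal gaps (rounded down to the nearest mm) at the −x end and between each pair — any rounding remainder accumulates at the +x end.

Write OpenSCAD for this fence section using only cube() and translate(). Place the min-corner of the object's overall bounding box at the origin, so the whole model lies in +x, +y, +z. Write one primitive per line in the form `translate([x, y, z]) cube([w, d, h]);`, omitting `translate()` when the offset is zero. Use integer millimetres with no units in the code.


cube([86, 86, 1512]);
translate([1892, 0, 0]) cube([86, 86, 1512]);
translate([86, 0, 162]) cube([1806, 86, 85]);
translate([86, 0, 1264]) cube([1806, 86, 85]);
translate([144, 86, 44]) cube([66, 16, 1462]);
translate([268, 86, 44]) cube([66, 16, 1462]);
translate([392, 86, 44]) cube([66, 16, 1462]);
translate([516, 86, 44]) cube([66, 16, 1462]);
translate([640, 86, 44]) cube([66, 16, 1462]);
translate([764, 86, 44]) cube([66, 16, 1462]);
translate([888, 86, 44]) cube([66, 16, 1462]);
translate([1012, 86, 44]) cube([66, 16, 1462]);
translate([1136, 86, 44]) cube([66, 16, 1462]);
translate([1260, 86, 44]) cube([66, 16, 1462]);
translate([1384, 86, 44]) cube([66, 16, 1462]);
translate([1508, 86, 44]) cube([66, 16, 1462]);
translate([1632, 86, 44]) cube([66, 16, 1462]);
translate([1756, 86, 44]) cube([66, 16, 1462]);


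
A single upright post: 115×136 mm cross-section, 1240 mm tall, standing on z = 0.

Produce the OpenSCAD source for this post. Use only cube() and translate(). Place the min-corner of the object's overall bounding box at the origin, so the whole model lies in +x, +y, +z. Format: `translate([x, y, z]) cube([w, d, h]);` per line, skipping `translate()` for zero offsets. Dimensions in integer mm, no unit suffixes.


cube([115, 136, 1240]);


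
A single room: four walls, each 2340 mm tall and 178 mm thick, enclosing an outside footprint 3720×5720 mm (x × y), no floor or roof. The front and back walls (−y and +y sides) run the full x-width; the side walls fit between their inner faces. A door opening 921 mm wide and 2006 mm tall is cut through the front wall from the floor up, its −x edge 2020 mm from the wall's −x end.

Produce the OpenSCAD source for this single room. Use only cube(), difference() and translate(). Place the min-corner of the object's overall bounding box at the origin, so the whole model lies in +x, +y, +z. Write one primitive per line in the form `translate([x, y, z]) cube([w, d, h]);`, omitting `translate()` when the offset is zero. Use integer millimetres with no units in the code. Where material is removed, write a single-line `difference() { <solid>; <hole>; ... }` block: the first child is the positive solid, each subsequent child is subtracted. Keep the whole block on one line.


difference() { cube([3720, 178, 2340]); translate([2020, 0, 0]) cube([921, 178, 2006]); }
translate([0, 5542, 0]) cube([3720, 178, 2340]);
translate([0, 178, 0]) cube([178, 5364, 2340]);
translate([3542, 178, 0]) cube([178, 5364, 2340]);


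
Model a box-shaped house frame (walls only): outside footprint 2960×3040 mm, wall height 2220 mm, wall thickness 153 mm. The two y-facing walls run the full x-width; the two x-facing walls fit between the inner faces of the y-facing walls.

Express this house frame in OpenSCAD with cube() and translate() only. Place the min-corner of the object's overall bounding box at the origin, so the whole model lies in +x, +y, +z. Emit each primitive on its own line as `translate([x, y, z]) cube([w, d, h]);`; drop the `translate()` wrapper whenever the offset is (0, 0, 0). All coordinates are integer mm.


cube([2960, 153, 2220]);
translate([0, 2887, 0]) cube([2960, 153, 2220]);
translate([0, 153, 0]) cube([153, 2734, 2220]);
translate([2807, 153, 0]) cube([153, 2734, 2220]);


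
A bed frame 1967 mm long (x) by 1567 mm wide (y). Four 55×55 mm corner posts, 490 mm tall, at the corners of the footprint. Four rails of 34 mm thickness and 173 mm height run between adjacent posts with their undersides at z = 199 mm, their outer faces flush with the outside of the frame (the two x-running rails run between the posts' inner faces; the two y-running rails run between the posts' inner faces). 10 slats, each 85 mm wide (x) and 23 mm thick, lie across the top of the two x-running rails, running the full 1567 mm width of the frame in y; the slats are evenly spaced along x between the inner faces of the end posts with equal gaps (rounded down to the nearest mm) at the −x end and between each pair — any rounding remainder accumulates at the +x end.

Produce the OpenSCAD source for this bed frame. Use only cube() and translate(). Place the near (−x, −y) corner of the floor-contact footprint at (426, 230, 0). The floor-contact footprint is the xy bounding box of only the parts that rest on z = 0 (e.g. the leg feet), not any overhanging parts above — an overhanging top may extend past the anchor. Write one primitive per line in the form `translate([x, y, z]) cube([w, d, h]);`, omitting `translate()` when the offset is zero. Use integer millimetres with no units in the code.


translate([426, 230, 0]) cube([55, 55, 490]);
translate([426, 1742, 0]) cube([55, 55, 490]);
translate([2338, 230, 0]) cube([55, 55, 490]);
translate([2338, 1742, 0]) cube([55, 55, 490]);
translate([481, 230, 199]) cube([1857, 34, 173]);
translate([481, 1763, 199]) cube([1857, 34, 173]);
translate([426, 285, 199]) cube([34, 1457, 173]);
translate([2359, 285, 199]) cube([34, 1457, 173]);
translate([572, 230, 372]) cube([85, 1567, 23]);
translate([748, 230, 372]) cube([85, 1567, 23]);
translate([924, 230, 372]) cube([85, 1567, 23]);
translate([1100, 230, 372]) cube([85, 1567, 23]);
translate([1276, 230, 372]) cube([85, 1567, 23]);
translate([1452, 230, 372]) cube([85, 1567, 23]);
translate([1628, 230, 372]) cube([85, 1567, 23]);
translate([1804, 230, 372]) cube([85, 1567, 23]);
translate([1980, 230, 372]) cube([85, 1567, 23]);
translate([2156, 230, 372]) cube([85, 1567, 23]);


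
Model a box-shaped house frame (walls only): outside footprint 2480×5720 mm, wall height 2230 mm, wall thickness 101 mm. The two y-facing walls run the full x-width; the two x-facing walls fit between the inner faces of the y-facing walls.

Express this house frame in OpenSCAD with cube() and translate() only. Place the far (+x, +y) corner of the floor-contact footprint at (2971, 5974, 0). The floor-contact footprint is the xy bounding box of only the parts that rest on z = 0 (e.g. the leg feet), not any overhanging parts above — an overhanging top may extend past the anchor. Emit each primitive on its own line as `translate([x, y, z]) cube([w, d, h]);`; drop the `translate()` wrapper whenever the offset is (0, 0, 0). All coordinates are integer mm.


translate([491, 254, 0]) cube([2480, 101, 2230]);
translate([491, 5873, 0]) cube([2480, 101, 2230]);
translate([491, 355, 0]) cube([101, 5518, 2230]);
translate([2870, 355, 0]) cube([101, 5518, 2230]);


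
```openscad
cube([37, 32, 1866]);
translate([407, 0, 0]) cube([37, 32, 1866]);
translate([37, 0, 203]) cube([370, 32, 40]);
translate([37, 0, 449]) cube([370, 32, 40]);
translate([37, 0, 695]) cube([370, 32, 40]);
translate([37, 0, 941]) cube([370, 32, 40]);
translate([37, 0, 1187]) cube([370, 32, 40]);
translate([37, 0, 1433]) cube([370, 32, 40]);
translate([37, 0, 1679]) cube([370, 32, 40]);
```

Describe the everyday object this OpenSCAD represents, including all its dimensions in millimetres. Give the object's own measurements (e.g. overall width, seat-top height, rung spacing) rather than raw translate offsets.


A straight ladder. Two 37×32 mm vertical rails, 1866 mm tall, stand 444 mm apart (outside-to-outside) with their front faces coplanar on the −y side. 7 rungs, each 32 mm deep and 40 mm tall, span between the inner faces of the rails, front faces flush with the rails. The lowest rung's underside is at z = 203 mm and rungs are spaced 246 mm apart (underside to underside).


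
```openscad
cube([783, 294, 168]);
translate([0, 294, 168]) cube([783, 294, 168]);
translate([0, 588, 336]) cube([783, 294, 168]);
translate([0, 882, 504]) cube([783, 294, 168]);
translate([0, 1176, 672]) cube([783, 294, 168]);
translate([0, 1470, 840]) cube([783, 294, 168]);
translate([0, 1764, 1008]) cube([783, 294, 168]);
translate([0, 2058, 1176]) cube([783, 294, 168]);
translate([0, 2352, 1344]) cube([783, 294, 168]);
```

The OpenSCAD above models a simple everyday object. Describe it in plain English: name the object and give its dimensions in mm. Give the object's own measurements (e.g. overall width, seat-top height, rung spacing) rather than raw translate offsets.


A straight staircase of 9 solid steps. Each step is 783 mm wide (x), 294 mm deep (y, the going) and 168 mm tall (the rise). The first step rests on the floor; each subsequent step sits one going further in +y and one rise higher in +z, directly behind and above the previous step with no overlap.


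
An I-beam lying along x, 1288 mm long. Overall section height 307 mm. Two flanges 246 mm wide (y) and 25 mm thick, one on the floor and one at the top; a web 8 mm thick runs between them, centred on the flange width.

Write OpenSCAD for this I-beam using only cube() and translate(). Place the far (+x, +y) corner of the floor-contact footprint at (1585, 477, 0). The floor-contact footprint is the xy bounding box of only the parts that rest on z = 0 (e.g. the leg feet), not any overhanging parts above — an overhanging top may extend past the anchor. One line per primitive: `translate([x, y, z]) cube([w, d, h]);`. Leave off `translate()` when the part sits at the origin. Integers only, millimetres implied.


translate([297, 231, 0]) cube([1288, 246, 25]);
translate([297, 350, 25]) cube([1288, 8, 257]);
translate([297, 231, 282]) cube([1288, 246, 25]);


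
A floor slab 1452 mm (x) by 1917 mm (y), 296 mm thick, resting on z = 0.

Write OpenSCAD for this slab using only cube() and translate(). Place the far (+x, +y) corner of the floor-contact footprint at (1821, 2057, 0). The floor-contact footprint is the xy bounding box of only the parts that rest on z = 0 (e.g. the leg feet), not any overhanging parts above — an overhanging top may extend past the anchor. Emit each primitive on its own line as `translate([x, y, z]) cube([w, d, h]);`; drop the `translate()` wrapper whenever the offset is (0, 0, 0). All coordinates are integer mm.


translate([369, 140, 0]) cube([1452, 1917, 296]);


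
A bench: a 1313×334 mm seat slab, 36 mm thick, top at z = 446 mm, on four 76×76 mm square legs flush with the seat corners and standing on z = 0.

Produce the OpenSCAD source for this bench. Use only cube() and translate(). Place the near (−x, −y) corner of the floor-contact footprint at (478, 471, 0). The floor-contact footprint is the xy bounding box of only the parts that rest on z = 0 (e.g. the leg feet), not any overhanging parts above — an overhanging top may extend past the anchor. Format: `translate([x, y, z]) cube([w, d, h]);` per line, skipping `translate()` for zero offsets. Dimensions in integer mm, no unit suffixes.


// leg_h = 446 − 36 = 410
translate([478, 471, 410]) cube([1313, 334, 36]);
translate([478, 471, 0]) cube([76, 76, 410]);
translate([478, 729, 0]) cube([76, 76, 410]);
translate([1715, 471, 0]) cube([76, 76, 410]);
translate([1715, 729, 0]) cube([76, 76, 410]);


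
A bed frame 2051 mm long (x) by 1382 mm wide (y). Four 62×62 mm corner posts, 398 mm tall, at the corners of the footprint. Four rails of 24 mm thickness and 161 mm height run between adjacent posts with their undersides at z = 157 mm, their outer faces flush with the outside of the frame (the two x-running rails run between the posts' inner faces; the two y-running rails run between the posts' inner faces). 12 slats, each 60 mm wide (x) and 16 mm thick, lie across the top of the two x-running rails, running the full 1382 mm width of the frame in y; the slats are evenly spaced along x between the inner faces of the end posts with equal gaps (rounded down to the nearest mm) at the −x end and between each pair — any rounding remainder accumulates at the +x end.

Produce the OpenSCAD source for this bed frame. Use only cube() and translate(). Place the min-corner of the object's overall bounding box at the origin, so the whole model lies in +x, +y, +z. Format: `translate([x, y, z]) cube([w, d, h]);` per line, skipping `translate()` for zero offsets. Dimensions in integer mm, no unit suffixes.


// slat z = rail_z + rail_h = 157 + 161 = 318
// slat gap = ⌊(1927 − 12·60) / 13⌋ = 92
cube([62, 62, 398]);
translate([0, 1320, 0]) cube([62, 62, 398]);
translate([1989, 0, 0]) cube([62, 62, 398]);
translate([1989, 1320, 0]) cube([62, 62, 398]);
translate([62, 0, 157]) cube([1927, 24, 161]);
translate([62, 1358, 157]) cube([1927, 24, 161]);
translate([0, 62, 157]) cube([24, 1258, 161]);
translate([2027, 62, 157]) cube([24, 1258, 161]);
translate([154, 0, 318]) cube([60, 1382, 16]);
translate([306, 0, 318]) cube([60, 1382, 16]);
translate([458, 0, 318]) cube([60, 1382, 16]);
translate([610, 0, 318]) cube([60, 1382, 16]);
translate([762, 0, 318]) cube([60, 1382, 16]);
translate([914, 0, 318]) cube([60, 1382, 16]);
translate([1066, 0, 318]) cube([60, 1382, 16]);
translate([1218, 0, 318]) cube([60, 1382, 16]);
translate([1370, 0, 318]) cube([60, 1382, 16]);
translate([1522, 0, 318]) cube([60, 1382, 16]);
translate([1674, 0, 318]) cube([60, 1382, 16]);
translate([1826, 0, 318]) cube([60, 1382, 16]);


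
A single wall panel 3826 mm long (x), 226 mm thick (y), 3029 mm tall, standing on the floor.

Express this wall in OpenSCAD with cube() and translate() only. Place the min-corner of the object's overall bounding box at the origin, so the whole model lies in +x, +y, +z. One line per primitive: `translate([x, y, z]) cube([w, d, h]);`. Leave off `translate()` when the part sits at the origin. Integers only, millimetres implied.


cube([3826, 226, 3029]);


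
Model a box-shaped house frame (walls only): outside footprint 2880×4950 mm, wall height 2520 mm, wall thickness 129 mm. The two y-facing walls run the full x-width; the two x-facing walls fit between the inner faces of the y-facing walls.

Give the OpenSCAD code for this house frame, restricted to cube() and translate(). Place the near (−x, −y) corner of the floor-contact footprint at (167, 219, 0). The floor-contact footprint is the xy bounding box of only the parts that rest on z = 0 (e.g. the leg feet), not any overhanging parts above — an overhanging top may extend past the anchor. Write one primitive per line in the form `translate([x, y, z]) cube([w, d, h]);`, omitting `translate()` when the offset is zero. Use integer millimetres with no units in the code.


translate([167, 219, 0]) cube([2880, 129, 2520]);
translate([167, 5040, 0]) cube([2880, 129, 2520]);
translate([167, 348, 0]) cube([129, 4692, 2520]);
translate([2918, 348, 0]) cube([129, 4692, 2520]);


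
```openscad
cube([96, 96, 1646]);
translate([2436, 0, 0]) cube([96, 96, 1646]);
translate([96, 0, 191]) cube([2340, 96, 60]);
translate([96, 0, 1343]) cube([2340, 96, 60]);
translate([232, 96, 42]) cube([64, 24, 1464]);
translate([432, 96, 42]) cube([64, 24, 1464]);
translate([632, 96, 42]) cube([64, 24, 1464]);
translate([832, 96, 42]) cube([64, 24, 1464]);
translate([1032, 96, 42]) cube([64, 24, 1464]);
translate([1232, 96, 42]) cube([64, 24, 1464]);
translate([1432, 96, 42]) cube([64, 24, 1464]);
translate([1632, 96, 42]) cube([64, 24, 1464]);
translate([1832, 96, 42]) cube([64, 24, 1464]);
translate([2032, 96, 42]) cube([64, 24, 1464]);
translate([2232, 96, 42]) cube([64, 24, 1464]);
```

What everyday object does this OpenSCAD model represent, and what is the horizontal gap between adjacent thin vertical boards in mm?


A fence section. The picket gap is 136 mm.

Two posts, two rails, 11 pickets — a fence section. Span 2340 mm holds 11 pickets of 64 mm with 12 equal gaps: ⌊(2340 − 11·64) / 12⌋ = 136 mm.


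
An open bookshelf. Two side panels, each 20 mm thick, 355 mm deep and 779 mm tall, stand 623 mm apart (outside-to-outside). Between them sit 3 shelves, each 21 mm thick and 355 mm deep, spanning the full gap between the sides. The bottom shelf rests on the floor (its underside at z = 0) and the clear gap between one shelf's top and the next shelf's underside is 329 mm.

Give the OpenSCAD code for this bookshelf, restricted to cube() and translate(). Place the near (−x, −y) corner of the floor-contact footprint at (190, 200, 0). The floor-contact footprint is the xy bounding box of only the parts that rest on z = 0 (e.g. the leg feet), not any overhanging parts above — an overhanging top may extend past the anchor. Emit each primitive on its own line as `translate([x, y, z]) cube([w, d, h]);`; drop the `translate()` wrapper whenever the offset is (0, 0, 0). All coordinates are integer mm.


translate([190, 200, 0]) cube([20, 355, 779]);
translate([793, 200, 0]) cube([20, 355, 779]);
translate([210, 200, 0]) cube([583, 355, 21]);
translate([210, 200, 350]) cube([583, 355, 21]);
translate([210, 200, 700]) cube([583, 355, 21]);


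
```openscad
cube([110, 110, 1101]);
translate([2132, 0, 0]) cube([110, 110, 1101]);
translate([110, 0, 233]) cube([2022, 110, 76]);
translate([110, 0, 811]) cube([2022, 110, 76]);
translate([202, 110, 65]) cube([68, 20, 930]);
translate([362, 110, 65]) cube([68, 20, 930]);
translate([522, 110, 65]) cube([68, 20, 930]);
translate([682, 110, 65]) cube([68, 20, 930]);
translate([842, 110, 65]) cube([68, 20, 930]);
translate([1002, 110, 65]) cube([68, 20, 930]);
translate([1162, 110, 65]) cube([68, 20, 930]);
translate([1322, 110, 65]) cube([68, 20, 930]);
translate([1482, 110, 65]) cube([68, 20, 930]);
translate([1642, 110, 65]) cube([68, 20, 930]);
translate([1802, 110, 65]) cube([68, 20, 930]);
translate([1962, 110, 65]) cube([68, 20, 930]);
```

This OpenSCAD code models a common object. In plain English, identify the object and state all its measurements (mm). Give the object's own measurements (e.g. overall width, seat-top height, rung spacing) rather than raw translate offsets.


A fence section. Two 110×110 mm posts, 1101 mm tall, stand on the floor with a clear span of 2022 mm between their inner faces. Two horizontal rails of 110×76 mm section span the gap between the posts with their undersides at z = 233 mm and z = 811 mm, flush with the posts' −y face. 12 pickets, each 68 mm wide, 20 mm thick and 930 mm tall, are fixed to the +y face of the rails with their bottoms at z = 65 mm, spaced across the span with a 92 mm gap after the −x post and between neighbouring pickets, with 102 mm left before the +x post.


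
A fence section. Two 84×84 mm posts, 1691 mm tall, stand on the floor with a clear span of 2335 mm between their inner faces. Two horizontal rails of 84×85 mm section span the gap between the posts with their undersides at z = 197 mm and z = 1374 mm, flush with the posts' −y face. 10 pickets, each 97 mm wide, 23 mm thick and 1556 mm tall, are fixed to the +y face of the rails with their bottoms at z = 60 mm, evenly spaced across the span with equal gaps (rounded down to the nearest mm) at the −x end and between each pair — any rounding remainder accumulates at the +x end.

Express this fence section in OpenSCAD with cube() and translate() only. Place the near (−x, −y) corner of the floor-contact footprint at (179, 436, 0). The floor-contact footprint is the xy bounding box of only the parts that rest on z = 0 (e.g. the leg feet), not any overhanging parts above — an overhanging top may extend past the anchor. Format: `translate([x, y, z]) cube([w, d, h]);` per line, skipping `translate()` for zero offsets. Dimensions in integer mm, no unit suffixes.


translate([179, 436, 0]) cube([84, 84, 1691]);
translate([2598, 436, 0]) cube([84, 84, 1691]);
translate([263, 436, 197]) cube([2335, 84, 85]);
translate([263, 436, 1374]) cube([2335, 84, 85]);
translate([387, 520, 60]) cube([97, 23, 1556]);
translate([608, 520, 60]) cube([97, 23, 1556]);
translate([829, 520, 60]) cube([97, 23, 1556]);
translate([1050, 520, 60]) cube([97, 23, 1556]);
translate([1271, 520, 60]) cube([97, 23, 1556]);
translate([1492, 520, 60]) cube([97, 23, 1556]);
translate([1713, 520, 60]) cube([97, 23, 1556]);
translate([1934, 520, 60]) cube([97, 23, 1556]);
translate([2155, 520, 60]) cube([97, 23, 1556]);
translate([2376, 520, 60]) cube([97, 23, 1556]);


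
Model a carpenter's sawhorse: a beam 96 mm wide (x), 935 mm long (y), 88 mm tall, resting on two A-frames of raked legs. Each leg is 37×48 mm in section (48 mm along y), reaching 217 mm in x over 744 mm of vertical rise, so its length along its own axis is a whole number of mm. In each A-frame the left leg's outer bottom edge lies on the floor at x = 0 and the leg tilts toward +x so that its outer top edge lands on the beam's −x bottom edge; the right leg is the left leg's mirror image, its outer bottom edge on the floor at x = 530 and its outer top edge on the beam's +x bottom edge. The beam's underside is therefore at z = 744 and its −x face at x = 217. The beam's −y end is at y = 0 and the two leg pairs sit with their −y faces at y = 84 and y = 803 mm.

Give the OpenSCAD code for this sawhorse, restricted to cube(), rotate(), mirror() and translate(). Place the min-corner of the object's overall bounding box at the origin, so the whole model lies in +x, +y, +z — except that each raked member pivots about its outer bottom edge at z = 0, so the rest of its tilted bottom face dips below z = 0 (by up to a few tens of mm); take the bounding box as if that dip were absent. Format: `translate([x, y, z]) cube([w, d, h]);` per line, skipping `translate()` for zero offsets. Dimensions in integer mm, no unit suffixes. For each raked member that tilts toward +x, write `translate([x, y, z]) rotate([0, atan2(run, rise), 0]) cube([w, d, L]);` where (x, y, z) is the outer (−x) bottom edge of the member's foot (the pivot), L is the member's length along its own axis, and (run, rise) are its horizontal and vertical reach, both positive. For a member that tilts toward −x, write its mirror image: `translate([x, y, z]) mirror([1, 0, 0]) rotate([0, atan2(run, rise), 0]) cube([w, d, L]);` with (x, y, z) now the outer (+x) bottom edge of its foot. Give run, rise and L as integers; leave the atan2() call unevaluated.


translate([217, 0, 744]) cube([96, 935, 88]);
translate([0, 84, 0]) rotate([0, atan2(217, 744), 0]) cube([37, 48, 775]);
translate([530, 84, 0]) mirror([1, 0, 0]) rotate([0, atan2(217, 744), 0]) cube([37, 48, 775]);
translate([0, 803, 0]) rotate([0, atan2(217, 744), 0]) cube([37, 48, 775]);
translate([530, 803, 0]) mirror([1, 0, 0]) rotate([0, atan2(217, 744), 0]) cube([37, 48, 775]);


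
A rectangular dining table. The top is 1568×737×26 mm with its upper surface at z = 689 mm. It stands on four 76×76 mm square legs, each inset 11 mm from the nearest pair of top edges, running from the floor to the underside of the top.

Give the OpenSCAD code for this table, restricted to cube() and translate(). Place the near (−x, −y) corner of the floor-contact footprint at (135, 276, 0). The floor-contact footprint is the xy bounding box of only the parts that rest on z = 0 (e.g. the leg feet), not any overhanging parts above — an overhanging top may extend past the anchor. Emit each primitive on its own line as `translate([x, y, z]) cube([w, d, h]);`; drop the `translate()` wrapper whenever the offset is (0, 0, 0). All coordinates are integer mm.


translate([124, 265, 663]) cube([1568, 737, 26]);
translate([135, 276, 0]) cube([76, 76, 663]);
translate([1605, 276, 0]) cube([76, 76, 663]);
translate([135, 915, 0]) cube([76, 76, 663]);
translate([1605, 915, 0]) cube([76, 76, 663]);


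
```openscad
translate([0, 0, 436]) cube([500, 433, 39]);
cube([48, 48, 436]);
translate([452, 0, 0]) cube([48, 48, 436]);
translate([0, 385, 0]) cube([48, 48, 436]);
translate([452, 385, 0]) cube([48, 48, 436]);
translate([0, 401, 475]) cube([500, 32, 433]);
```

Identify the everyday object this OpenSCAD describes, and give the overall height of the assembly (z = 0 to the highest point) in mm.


A chair. The overall height is 908 mm.

A slab on four corner posts with a tall panel at the back — a chair. The seat slab sits at z = 436 with thickness 39, and the 433 mm backrest starts at the seat top, so the overall height is 436 + 39 + 433 = 908 mm.


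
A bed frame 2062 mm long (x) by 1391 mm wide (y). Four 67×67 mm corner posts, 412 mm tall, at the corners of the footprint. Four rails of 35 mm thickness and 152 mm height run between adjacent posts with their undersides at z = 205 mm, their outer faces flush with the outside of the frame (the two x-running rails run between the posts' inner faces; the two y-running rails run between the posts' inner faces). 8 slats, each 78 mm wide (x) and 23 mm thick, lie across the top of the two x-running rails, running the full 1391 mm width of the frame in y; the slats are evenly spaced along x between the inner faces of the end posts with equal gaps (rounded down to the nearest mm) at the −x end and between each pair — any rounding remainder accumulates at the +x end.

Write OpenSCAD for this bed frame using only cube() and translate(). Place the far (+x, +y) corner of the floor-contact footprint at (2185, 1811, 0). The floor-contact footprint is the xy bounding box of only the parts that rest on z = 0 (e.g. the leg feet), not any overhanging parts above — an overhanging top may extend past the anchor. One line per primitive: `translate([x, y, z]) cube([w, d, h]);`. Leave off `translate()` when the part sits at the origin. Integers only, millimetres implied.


// slat z = rail_z + rail_h = 205 + 152 = 357
// slat gap = ⌊(1928 − 8·78) / 9⌋ = 144
translate([123, 420, 0]) cube([67, 67, 412]);
translate([123, 1744, 0]) cube([67, 67, 412]);
translate([2118, 420, 0]) cube([67, 67, 412]);
translate([2118, 1744, 0]) cube([67, 67, 412]);
translate([190, 420, 205]) cube([1928, 35, 152]);
translate([190, 1776, 205]) cube([1928, 35, 152]);
translate([123, 487, 205]) cube([35, 1257, 152]);
translate([2150, 487, 205]) cube([35, 1257, 152]);
translate([334, 420, 357]) cube([78, 1391, 23]);
translate([556, 420, 357]) cube([78, 1391, 23]);
translate([778, 420, 357]) cube([78, 1391, 23]);
translate([1000, 420, 357]) cube([78, 1391, 23]);
translate([1222, 420, 357]) cube([78, 1391, 23]);
translate([1444, 420, 357]) cube([78, 1391, 23]);
translate([1666, 420, 357]) cube([78, 1391, 23]);
translate([1888, 420, 357]) cube([78, 1391, 23]);


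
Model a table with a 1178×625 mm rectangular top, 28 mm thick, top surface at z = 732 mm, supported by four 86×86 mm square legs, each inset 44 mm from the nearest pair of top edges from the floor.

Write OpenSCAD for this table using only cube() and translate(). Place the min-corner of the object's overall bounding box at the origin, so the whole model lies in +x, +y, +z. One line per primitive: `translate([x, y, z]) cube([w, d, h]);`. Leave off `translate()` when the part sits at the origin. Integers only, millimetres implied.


// leg_h = 732 - 28 = 704
translate([0, 0, 704]) cube([1178, 625, 28]);
translate([44, 44, 0]) cube([86, 86, 704]);
translate([1048, 44, 0]) cube([86, 86, 704]);
translate([44, 495, 0]) cube([86, 86, 704]);
translate([1048, 495, 0]) cube([86, 86, 704]);


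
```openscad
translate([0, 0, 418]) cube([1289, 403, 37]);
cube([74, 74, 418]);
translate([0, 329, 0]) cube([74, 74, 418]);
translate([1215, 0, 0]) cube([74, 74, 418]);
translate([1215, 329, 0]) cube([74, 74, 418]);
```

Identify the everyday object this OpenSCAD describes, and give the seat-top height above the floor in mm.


A bench. The seat-top height is 455 mm.

A long slab on four corner posts — a bench. The slab sits at z = 418 with thickness 37, so the top is 418 + 37 = 455 mm.


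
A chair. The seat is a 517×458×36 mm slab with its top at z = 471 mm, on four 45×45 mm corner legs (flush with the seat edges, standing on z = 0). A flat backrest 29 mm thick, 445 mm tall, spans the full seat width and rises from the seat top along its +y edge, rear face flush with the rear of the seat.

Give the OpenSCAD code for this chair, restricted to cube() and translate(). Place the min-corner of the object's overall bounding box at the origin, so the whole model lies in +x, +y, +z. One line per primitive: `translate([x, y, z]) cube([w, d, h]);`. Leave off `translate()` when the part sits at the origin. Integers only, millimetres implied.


translate([0, 0, 435]) cube([517, 458, 36]);
cube([45, 45, 435]);
translate([472, 0, 0]) cube([45, 45, 435]);
translate([0, 413, 0]) cube([45, 45, 435]);
translate([472, 413, 0]) cube([45, 45, 435]);
translate([0, 429, 471]) cube([517, 29, 445]);


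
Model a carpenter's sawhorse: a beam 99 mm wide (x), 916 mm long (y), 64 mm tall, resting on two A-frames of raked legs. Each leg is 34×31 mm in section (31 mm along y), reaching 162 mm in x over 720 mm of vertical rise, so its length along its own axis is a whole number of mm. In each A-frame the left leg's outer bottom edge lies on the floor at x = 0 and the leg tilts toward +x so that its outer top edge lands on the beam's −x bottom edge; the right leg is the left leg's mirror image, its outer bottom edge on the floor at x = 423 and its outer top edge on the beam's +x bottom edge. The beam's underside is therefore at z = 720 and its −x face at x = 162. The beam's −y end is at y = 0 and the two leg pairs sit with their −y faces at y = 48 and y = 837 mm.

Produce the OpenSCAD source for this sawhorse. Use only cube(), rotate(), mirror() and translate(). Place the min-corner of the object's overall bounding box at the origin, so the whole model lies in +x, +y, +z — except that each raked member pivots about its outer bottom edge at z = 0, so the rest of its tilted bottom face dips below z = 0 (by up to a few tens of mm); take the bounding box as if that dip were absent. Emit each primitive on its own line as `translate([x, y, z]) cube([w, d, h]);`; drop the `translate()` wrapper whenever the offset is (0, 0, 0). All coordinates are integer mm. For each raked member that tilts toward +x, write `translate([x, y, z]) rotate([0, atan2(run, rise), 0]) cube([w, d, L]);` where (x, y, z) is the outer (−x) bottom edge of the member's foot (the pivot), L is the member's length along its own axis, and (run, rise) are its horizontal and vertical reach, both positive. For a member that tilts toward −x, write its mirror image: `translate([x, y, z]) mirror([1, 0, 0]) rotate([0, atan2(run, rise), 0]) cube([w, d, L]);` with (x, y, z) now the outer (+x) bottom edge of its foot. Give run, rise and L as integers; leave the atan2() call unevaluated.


translate([162, 0, 720]) cube([99, 916, 64]);
translate([0, 48, 0]) rotate([0, atan2(162, 720), 0]) cube([34, 31, 738]);
translate([423, 48, 0]) mirror([1, 0, 0]) rotate([0, atan2(162, 720), 0]) cube([34, 31, 738]);
translate([0, 837, 0]) rotate([0, atan2(162, 720), 0]) cube([34, 31, 738]);
translate([423, 837, 0]) mirror([1, 0, 0]) rotate([0, atan2(162, 720), 0]) cube([34, 31, 738]);


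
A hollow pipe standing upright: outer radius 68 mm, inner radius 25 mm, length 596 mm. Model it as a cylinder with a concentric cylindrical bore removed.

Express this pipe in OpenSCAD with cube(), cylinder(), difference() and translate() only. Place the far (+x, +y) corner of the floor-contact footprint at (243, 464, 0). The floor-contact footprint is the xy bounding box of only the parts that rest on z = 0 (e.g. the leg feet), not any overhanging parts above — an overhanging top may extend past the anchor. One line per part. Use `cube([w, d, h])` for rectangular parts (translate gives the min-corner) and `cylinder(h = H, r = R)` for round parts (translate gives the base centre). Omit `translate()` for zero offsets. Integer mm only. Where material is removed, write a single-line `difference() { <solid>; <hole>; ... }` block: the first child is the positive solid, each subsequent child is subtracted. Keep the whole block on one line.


difference() { translate([175, 396, 0]) cylinder(h = 596, r = 68); translate([175, 396, 0]) cylinder(h = 596, r = 25); }


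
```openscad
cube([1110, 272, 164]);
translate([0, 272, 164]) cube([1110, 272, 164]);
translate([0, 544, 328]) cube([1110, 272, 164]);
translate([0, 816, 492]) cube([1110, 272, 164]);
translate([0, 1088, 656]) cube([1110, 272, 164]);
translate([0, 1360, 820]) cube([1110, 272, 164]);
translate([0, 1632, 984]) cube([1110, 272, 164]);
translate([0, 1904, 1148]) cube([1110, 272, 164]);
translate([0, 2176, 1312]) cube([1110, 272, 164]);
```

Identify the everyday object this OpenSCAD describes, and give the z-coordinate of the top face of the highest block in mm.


A staircase. The total rise is 1476 mm.

9 identical blocks, each offset up and back from the previous — a staircase. Each step is 164 mm tall and there are 9 of them, so the total rise is 9 × 164 = 1476 mm.


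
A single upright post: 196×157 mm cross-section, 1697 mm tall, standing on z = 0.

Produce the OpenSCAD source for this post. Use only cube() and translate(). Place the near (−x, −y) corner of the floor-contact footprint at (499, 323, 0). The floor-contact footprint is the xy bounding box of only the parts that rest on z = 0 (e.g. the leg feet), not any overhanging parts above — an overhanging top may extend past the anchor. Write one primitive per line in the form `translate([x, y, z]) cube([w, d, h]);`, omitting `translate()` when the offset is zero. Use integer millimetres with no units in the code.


translate([499, 323, 0]) cube([196, 157, 1697]);


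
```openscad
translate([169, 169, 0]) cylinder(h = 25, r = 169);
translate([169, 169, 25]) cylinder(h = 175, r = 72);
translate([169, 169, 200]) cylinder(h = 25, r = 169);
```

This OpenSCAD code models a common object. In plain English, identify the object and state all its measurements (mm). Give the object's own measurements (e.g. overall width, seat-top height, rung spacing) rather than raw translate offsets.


A spool: two coaxial disc flanges of radius 169 mm and thickness 25 mm, joined by a core cylinder of radius 72 mm and height 175 mm. The lower flange rests on z = 0 and the three cylinders share a vertical axis.


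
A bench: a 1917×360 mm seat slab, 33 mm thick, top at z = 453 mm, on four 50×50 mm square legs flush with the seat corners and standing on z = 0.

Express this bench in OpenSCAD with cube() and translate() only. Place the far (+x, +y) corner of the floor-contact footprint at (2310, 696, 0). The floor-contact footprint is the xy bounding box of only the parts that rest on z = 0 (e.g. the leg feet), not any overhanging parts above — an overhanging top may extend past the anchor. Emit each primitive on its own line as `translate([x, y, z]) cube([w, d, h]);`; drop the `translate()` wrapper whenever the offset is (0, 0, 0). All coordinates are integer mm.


translate([393, 336, 420]) cube([1917, 360, 33]);
translate([393, 336, 0]) cube([50, 50, 420]);
translate([393, 646, 0]) cube([50, 50, 420]);
translate([2260, 336, 0]) cube([50, 50, 420]);
translate([2260, 646, 0]) cube([50, 50, 420]);


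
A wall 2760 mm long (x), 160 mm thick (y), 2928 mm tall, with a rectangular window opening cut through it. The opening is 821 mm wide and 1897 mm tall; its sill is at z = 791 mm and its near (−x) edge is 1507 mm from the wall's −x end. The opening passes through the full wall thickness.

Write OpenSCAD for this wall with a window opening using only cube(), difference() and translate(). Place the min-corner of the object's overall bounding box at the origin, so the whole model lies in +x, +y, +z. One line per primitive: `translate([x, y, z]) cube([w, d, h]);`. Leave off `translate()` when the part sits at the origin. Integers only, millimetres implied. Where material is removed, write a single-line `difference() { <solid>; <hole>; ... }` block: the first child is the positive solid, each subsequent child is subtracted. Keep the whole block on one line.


difference() { cube([2760, 160, 2928]); translate([1507, 0, 791]) cube([821, 160, 1897]); }


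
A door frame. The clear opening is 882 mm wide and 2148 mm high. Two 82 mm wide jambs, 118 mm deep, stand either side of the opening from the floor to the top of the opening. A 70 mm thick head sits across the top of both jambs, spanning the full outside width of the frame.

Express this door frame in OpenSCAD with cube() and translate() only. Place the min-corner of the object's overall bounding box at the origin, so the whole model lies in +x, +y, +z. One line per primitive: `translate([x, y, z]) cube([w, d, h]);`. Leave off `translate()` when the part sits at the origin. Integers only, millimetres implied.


cube([82, 118, 2148]);
translate([964, 0, 0]) cube([82, 118, 2148]);
translate([0, 0, 2148]) cube([1046, 118, 70]);


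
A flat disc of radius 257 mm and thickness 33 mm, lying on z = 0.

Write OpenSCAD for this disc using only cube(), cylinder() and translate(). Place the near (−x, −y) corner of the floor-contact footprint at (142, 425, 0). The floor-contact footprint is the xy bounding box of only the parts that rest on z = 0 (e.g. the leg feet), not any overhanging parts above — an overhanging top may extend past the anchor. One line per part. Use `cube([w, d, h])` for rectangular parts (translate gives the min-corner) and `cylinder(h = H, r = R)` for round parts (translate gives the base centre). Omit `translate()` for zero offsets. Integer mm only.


translate([399, 682, 0]) cylinder(h = 33, r = 257);


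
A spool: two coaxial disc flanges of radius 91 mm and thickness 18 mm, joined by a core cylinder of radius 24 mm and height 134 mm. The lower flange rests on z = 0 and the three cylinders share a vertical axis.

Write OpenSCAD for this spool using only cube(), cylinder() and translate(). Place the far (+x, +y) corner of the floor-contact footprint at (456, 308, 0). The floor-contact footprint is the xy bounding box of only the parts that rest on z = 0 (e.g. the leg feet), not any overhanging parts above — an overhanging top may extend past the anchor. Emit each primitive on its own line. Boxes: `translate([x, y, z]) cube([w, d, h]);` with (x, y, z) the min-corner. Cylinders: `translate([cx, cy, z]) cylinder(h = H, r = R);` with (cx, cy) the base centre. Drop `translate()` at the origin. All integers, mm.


translate([365, 217, 0]) cylinder(h = 18, r = 91);
translate([365, 217, 18]) cylinder(h = 134, r = 24);
translate([365, 217, 152]) cylinder(h = 18, r = 91);


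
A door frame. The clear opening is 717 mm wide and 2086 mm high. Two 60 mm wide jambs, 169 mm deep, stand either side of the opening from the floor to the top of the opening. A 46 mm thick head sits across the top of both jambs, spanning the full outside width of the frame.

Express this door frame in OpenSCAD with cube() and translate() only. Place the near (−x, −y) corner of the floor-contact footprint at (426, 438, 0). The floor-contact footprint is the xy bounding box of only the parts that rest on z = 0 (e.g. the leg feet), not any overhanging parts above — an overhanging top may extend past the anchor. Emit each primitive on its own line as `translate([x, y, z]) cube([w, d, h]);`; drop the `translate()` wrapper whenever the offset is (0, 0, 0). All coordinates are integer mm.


translate([426, 438, 0]) cube([60, 169, 2086]);
translate([1203, 438, 0]) cube([60, 169, 2086]);
translate([426, 438, 2086]) cube([837, 169, 46]);


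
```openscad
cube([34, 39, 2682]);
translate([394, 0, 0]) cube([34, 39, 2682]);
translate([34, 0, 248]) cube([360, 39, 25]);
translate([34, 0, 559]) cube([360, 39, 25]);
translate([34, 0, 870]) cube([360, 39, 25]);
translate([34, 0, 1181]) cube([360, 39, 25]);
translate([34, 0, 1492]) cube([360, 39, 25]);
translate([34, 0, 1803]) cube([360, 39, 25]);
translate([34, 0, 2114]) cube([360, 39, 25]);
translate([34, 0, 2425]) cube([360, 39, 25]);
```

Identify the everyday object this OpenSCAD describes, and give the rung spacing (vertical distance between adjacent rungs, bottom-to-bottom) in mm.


A ladder. The rung spacing is 311 mm.

Two tall 34×39 posts with 8 short bars between them — a ladder. Adjacent rungs sit at z = 248 and z = 559, so the spacing is 559 − 248 = 311 mm.
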